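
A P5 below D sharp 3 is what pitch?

G sharp 2

Five letter names down from D: G.
A perfect fifth spans 7 semitones, so from D#3 the target pitch is G#2.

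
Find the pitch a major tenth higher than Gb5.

Bb6

The tenth's letter: G up three letter names plus an octave → B.
A major tenth spans 16 semitones, so from Gb5 the target pitch is Bb6.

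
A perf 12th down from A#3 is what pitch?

D#2

The twelfth's letter: A down five letter names plus an octave → D.
Moving 19 semitones down from A#3 (the size of a perfect twelfth) reaches D#2.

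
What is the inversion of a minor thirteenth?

major 3rd

First reduce the compound minor thirteenth to its simple form, a minor sixth.
The rule of nine gives the new number: 9 − 6 = 3, so a sixth becomes a third.
And minor becomes major under inversion, so we get a major third.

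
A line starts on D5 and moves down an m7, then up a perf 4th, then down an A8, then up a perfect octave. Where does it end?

Down a minor seventh from D5: E4 (10 semitones down).
A perfect fourth up from E4 is A4.
A4 down an augmented octave → Ab3 (13 semitones).
A perfect octave up from Ab3 is Ab4.

Ab4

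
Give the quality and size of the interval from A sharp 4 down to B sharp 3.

minor 7th

Descending from A#4 to B#3 is the same interval as ascending B#3 to A#4.
B to A spans seven letter names (B-C-D-E-F-G-A), so the interval is some kind of seventh.
B#3 to A#4 is 10 semitones, a half step short of the major seventh (11), so this is minor.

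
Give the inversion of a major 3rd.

minor sixth

The rule of nine gives the new number: 9 − 3 = 6, so a third becomes a sixth.
And major becomes minor under inversion, so we get a minor sixth.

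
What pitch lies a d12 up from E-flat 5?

Counting five letter names plus an octave up from E lands on B.
Moving 18 semitones up from Eb5 (the size of a diminished twelfth) reaches Bbb6.

B-double-flat 6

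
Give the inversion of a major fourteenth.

First reduce the compound major fourteenth to its simple form, a major seventh.
The rule of nine gives the new number: 9 − 7 = 2, so a seventh becomes a second.
And major becomes minor under inversion, so we get a minor second.

minor 2nd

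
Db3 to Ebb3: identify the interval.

D to E spans two letter names (D-E), so the interval is some kind of second.
A major second would be 2 semitones, but Db3 to Ebb3 is 1 — one semitone narrower, making it a minor second.

m2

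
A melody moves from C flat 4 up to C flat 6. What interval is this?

C to C is the same letter name, plus 2 octaves, so the interval is some kind of fifteenth.
The perfect fifteenth spans 24 semitones, and Cb4 to Cb6 is exactly 24 semitones — so this is a perfect fifteenth.
(Equivalently, a compound perfect octave: a perfect octave plus an octave.)

P15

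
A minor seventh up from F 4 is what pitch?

Counting seven letter names up from F lands on E.
A minor seventh is 10 semitones; 10 semitones up from F4 gives Eb5.

E flat 5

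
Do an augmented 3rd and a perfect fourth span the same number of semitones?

An augmented third = 5 semitones = a perfect fourth; enharmonically equal.

Yes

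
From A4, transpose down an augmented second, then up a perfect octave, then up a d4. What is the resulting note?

Cbb6

A4 down an augmented second → Gb4 (3 semitones).
A perfect octave up from Gb4 is Gb5.
Up a diminished fourth from Gb5: Cbb6 (4 semitones up).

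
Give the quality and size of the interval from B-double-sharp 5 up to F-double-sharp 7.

diminished twelfth

B to F spans five letter names (B-C-D-E-F), plus an octave — that makes it a twelfth of some quality.
B##5 to F##7 spans 18 semitones — one semitone narrower than the perfect twelfth (19) — giving a diminished twelfth.
(Equivalently, a compound diminished fifth: a diminished fifth plus an octave.)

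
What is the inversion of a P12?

First reduce the compound perfect twelfth to its simple form, a perfect fifth.
The rule of nine gives the new number: 9 − 5 = 4, so a fifth becomes a fourth.
And perfect stays perfect under inversion, so we get a perfect fourth.

P4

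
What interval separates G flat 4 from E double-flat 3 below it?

Descending from Gb4 to Ebb3 is the same interval as ascending Ebb3 to Gb4.
E to G spans three letter names (E-F-G), plus an octave, so the interval is some kind of tenth.
The major tenth spans 16 semitones, and Ebb3 to Gb4 is exactly 16 semitones — so this is a major tenth.
(Equivalently, a compound major third: a major third plus an octave.)

major tenth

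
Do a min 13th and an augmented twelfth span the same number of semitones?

A minor thirteenth spans 20 semitones, and an augmented twelfth also spans 20 semitones — they're enharmonic.

Yes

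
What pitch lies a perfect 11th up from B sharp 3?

E sharp 5

The eleventh's letter: B up four letter names plus an octave → E.
A perfect eleventh is 17 semitones; 17 semitones up from B#3 gives E#5.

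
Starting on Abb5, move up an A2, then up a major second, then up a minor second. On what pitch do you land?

Abb5 up an augmented second → Bb5 (3 semitones).
Bb5 up a major second → C6 (2 semitones).
A minor second up from C6 is Db6.

Db6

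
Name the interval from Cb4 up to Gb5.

C to G spans five letter names (C-D-E-F-G), plus an octave — that makes it a twelfth of some quality.
The perfect twelfth spans 19 semitones, and Cb4 to Gb5 is exactly 19 semitones — so this is a perfect twelfth.
(Equivalently, a compound perfect fifth: a perfect fifth plus an octave.)

perfect 12th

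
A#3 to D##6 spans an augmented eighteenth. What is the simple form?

augmented fourth

Subtracting seven from the interval number removes an octave: 18 − 14 = 4.
That makes an augmented eighteenth a compound augmented fourth — 2 octaves plus an augmented fourth.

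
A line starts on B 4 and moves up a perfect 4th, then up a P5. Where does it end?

A perfect fourth up from B4 is E5.
Up a perfect fifth from E5: B5 (7 semitones up).

B 5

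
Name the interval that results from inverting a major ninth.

First reduce the compound major ninth to its simple form, a major second.
Inverted interval numbers add to nine, so a second pairs with a seventh (2 + 7 = 9).
Quality inverts too: major becomes minor. That makes the inversion a minor seventh.

minor seventh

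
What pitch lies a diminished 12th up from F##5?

Counting five letter names plus an octave up from F lands on C.
A diminished twelfth spans 18 semitones, so from F##5 the target pitch is C#7.

C#7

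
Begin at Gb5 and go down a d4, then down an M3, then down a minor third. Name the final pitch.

G4

A diminished fourth down from Gb5 is D5.
A major third down from D5 is Bb4.
A minor third down from Bb4 is G4.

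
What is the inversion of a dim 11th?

A5

First reduce the compound diminished eleventh to its simple form, a diminished fourth.
Inverted interval numbers add to nine, so a fourth pairs with a fifth (4 + 5 = 9).
And diminished becomes augmented under inversion, so we get an augmented fifth.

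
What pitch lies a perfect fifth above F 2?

The fifth takes the letter from F up to C.
A perfect fifth spans 7 semitones, so from F2 the target pitch is C3.

C 3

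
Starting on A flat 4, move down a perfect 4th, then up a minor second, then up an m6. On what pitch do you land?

D double-flat 5

A perfect fourth down from Ab4 is Eb4.
A minor second up from Eb4 is Fb4.
A minor sixth up from Fb4 is Dbb5.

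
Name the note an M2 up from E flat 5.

Two letter names up from E: F.
A major second is 2 semitones; 2 semitones up from Eb5 gives F5.

F 5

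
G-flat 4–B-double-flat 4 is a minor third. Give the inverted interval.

Inverted interval numbers add to nine, so a third pairs with a sixth (3 + 6 = 9).
The quality also flips — minor becomes major — giving a major sixth.

major 6th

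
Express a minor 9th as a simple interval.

minor second

Each octave removed subtracts seven from the number: 9 − 7 = 2.
That makes a minor ninth a compound minor second — an octave plus a minor second.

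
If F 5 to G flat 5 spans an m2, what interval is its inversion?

major 7th

The rule of nine gives the new number: 9 − 2 = 7, so a second becomes a seventh.
Quality inverts too: minor becomes major. That makes the inversion a major seventh.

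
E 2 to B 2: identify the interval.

E to B spans five letter names (E-F-G-A-B): a fifth.
The perfect fifth spans 7 semitones, and E2 to B2 is exactly 7 semitones — so this is a perfect fifth.

perfect fifth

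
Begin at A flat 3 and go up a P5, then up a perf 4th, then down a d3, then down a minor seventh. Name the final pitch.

Ab3 up a perfect fifth → Eb4 (7 semitones).
A perfect fourth up from Eb4 is Ab4.
Ab4 down a diminished third → F#4 (2 semitones).
A minor seventh down from F#4 is G#3.

G sharp 3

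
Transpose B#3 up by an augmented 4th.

Counting four letter names up from B lands on E.
An augmented fourth spans 6 semitones, so from B#3 the target pitch is E##4.

E##4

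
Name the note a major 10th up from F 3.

A 4

Three letters up from F (plus an octave) reaches A.
A major tenth spans 16 semitones, so from F3 the target pitch is A4.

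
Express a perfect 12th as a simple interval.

perfect 5th

Take out an octave (7 from the number): 12 − 7 = 5.
So a perfect twelfth is an octave plus a perfect fifth. The quality is unchanged.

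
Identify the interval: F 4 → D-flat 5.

minor sixth

F to D spans six letter names (F-G-A-B-C-D) — that makes it a sixth of some quality.
A major sixth would be 9 semitones, but F4 to Db5 is 8 — one semitone narrower, making it a minor sixth.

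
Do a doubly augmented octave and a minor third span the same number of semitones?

No

14 semitones (doubly augmented octave) vs 3 semitones (minor third): not equal.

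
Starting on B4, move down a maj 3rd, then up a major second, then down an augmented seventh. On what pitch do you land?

B4 down a major third → G4 (4 semitones).
G4 up a major second → A4 (2 semitones).
Down an augmented seventh from A4: Bbb3 (12 semitones down).

Bbb3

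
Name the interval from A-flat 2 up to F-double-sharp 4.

doubly augmented thirteenth

A to F spans six letter names (A-B-C-D-E-F), plus an octave — that makes it a thirteenth of some quality.
The major thirteenth is 21 semitones; here we have 23, two semitones wider: doubly augmented.
(Equivalently, a compound doubly augmented sixth: a doubly augmented sixth plus an octave.)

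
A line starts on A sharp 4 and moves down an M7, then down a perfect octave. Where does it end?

B 2

Down a major seventh from A#4: B3 (11 semitones down).
B3 down a perfect octave → B2 (12 semitones).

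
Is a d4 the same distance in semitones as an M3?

Yes

A diminished fourth spans 4 semitones, and a major third also spans 4 semitones — they're enharmonic.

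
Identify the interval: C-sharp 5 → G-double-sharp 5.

augmented fifth

C to G spans five letter names (C-D-E-F-G) — that makes it a fifth of some quality.
C#5 to G##5 spans 8 semitones — one semitone wider than the perfect fifth (7) — giving an augmented fifth.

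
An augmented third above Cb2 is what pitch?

E2

The third takes the letter from C up to E.
Moving 5 semitones up from Cb2 (the size of an augmented third) reaches E2.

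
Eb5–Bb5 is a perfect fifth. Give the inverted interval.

The rule of nine gives the new number: 9 − 5 = 4, so a fifth becomes a fourth.
The quality also flips — perfect stays perfect — giving a perfect fourth.

perfect fourth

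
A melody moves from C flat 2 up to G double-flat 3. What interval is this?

diminished twelfth

C to G spans five letter names (C-D-E-F-G), plus an octave: a twelfth.
Cb2 to Gbb3 spans 18 semitones — one semitone narrower than the perfect twelfth (19) — giving a diminished twelfth.
(Equivalently, a compound diminished fifth: a diminished fifth plus an octave.)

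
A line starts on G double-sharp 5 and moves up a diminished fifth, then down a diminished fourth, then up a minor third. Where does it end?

A diminished fifth up from G##5 is D#6.
D#6 down a diminished fourth → A##5 (4 semitones).
Up a minor third from A##5: C##6 (3 semitones up).

C double-sharp 6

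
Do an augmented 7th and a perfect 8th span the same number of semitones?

An augmented seventh spans 12 semitones, and a perfect octave also spans 12 semitones — they're enharmonic.

Yes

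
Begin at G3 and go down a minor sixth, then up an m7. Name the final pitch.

G3 down a minor sixth → B2 (8 semitones).
A minor seventh up from B2 is A3.

A3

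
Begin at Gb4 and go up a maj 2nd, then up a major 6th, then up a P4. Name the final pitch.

A major second up from Gb4 is Ab4.
Up a major sixth from Ab4: F5 (9 semitones up).
A perfect fourth up from F5 is Bb5.

Bb5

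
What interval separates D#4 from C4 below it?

Descending from D#4 to C4 is the same interval as ascending C4 to D#4.
C to D spans two letter names (C-D): a second.
The major second is 2 semitones; here we have 3, one semitone wider: augmented.

augmented 2nd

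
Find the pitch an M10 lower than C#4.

Three letters down from C (plus an octave) reaches A.
A major tenth spans 16 semitones, so from C#4 the target pitch is A2.

A2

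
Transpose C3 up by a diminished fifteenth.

A fifteenth keeps the letter name C, two octaves up from C.
Moving 23 semitones up from C3 (the size of a diminished fifteenth) reaches Cb5.

Cb5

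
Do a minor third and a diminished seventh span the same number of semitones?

A minor third spans 3 semitones; a diminished seventh spans 9 semitones. They differ by 6.

No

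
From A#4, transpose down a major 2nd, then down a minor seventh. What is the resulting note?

A#3

A major second down from A#4 is G#4.
G#4 down a minor seventh → A#3 (10 semitones).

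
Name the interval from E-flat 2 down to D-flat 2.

Descending from Eb2 to Db2 is the same interval as ascending Db2 to Eb2.
D to E spans two letter names (D-E) — that makes it a second of some quality.
The major second spans 2 semitones, and Db2 to Eb2 is exactly 2 semitones — so this is a major second.

major 2nd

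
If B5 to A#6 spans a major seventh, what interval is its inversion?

minor second

Inverted interval numbers add to nine, so a seventh pairs with a second (7 + 2 = 9).
The quality also flips — major becomes minor — giving a minor second.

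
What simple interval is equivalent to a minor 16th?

minor 2nd

Subtracting seven from the interval number removes an octave: 16 − 14 = 2.
So a minor sixteenth is 2 octaves plus a minor second. The quality is unchanged.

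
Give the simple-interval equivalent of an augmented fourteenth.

Each octave removed subtracts seven from the number: 14 − 7 = 7.
Quality carries through unchanged, so the simple form is an augmented seventh.

augmented seventh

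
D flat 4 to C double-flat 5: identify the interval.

diminished seventh

D to C spans seven letter names (D-E-F-G-A-B-C): a seventh.
Db4 to Cbb5 spans 9 semitones — two semitones narrower than the major seventh (11) — giving a diminished seventh.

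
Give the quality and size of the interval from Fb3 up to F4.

augmented 8th

F to F is the same letter name, plus an octave, so the interval is some kind of octave.
A perfect octave would be 12 semitones; Fb3 to F4 is 13, one semitone wider, so the interval is augmented.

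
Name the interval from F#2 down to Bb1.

Descending from F#2 to Bb1 is the same interval as ascending Bb1 to F#2.
B to F spans five letter names (B-C-D-E-F) — that makes it a fifth of some quality.
The perfect fifth is 7 semitones; here we have 8, one semitone wider: augmented.

augmented 5th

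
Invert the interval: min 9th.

First reduce the compound minor ninth to its simple form, a minor second.
Inverted interval numbers add to nine, so a second pairs with a seventh (2 + 7 = 9).
And minor becomes major under inversion, so we get a major seventh.

major 7th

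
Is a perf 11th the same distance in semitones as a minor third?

No

17 semitones (perfect eleventh) vs 3 semitones (minor third): not equal.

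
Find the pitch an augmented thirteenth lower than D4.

Fb2

The thirteenth's letter: D down six letter names plus an octave → F.
An augmented thirteenth spans 22 semitones, so from D4 the target pitch is Fb2.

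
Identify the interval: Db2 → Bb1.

m3

Descending from Db2 to Bb1 is the same interval as ascending Bb1 to Db2.
B to D spans three letter names (B-C-D), so the interval is some kind of third.
At 3 semitones, Bb1→Db2 falls one short of a major third: minor.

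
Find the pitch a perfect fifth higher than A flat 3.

Five letter names up from A: E.
Moving 7 semitones up from Ab3 (the size of a perfect fifth) reaches Eb4.

E flat 4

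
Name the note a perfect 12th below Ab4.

Db3

Counting five letter names plus an octave down from A lands on D.
A perfect twelfth is 19 semitones; 19 semitones down from Ab4 gives Db3.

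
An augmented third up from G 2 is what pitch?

B sharp 2

Counting three letter names up from G lands on B.
Moving 5 semitones up from G2 (the size of an augmented third) reaches B#2.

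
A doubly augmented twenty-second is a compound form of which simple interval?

Each octave removed subtracts seven from the number: 22 − 14 = 8.
Quality carries through unchanged, so the simple form is a doubly augmented octave.

AA8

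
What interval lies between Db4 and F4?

D to F spans three letter names (D-E-F), so the interval is some kind of third.
Db4 to F4 is 4 semitones, matching the major third exactly, so the quality is major.

major third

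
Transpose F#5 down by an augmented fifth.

The fifth takes the letter from F down to B.
An augmented fifth is 8 semitones; 8 semitones down from F#5 gives Bb4.

Bb4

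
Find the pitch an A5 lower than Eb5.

Abb4

Counting five letter names down from E lands on A.
An augmented fifth spans 8 semitones, so from Eb5 the target pitch is Abb4.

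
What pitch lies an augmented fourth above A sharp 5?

Four letter names up from A: D.
An augmented fourth spans 6 semitones, so from A#5 the target pitch is D##6.

D double-sharp 6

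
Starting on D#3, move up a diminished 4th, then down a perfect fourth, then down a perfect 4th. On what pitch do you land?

A2

A diminished fourth up from D#3 is G3.
G3 down a perfect fourth → D3 (5 semitones).
A perfect fourth down from D3 is A2.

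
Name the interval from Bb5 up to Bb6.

B to B is the same letter name, plus an octave: an octave.
The perfect octave spans 12 semitones, and Bb5 to Bb6 is exactly 12 semitones — so this is a perfect octave.

perfect octave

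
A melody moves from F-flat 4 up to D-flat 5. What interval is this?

F to D spans six letter names (F-G-A-B-C-D), so the interval is some kind of sixth.
Fb4 to Db5 is 9 semitones, matching the major sixth exactly, so the quality is major.

M6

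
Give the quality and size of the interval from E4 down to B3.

Descending from E4 to B3 is the same interval as ascending B3 to E4.
B to E spans four letter names (B-C-D-E) — that makes it a fourth of some quality.
The perfect fourth spans 5 semitones, and B3 to E4 is exactly 5 semitones — so this is a perfect fourth.

perfect fourth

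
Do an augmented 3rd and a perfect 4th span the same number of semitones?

Yes

Both span 5 semitones: an augmented third and a perfect fourth are the same chromatic distance.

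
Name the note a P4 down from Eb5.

Four letter names down from E: B.
A perfect fourth spans 5 semitones, so from Eb5 the target pitch is Bb4.

Bb4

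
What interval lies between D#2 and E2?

minor second

D to E spans two letter names (D-E) — that makes it a second of some quality.
A major second would be 2 semitones, but D#2 to E2 is 1 — one semitone narrower, making it a minor second.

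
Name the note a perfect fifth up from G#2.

Counting five letter names up from G lands on D.
Moving 7 semitones up from G#2 (the size of a perfect fifth) reaches D#3.

D#3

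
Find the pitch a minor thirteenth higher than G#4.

E6

Counting six letter names plus an octave up from G lands on E.
A minor thirteenth is 20 semitones; 20 semitones up from G#4 gives E6.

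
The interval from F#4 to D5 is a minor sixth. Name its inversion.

major 3rd

Interval numbers invert to sum to nine: 6 + 3 = 9, so a sixth inverts to a third.
Quality inverts too: minor becomes major. That makes the inversion a major third.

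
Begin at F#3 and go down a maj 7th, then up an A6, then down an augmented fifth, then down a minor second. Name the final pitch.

G#2

F#3 down a major seventh → G2 (11 semitones).
G2 up an augmented sixth → E#3 (10 semitones).
E#3 down an augmented fifth → A2 (8 semitones).
A minor second down from A2 is G#2.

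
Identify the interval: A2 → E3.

A to E spans five letter names (A-B-C-D-E), so the interval is some kind of fifth.
The perfect fifth spans 7 semitones, and A2 to E3 is exactly 7 semitones — so this is a perfect fifth.

perfect fifth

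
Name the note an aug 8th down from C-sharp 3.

C 2

An octave keeps the letter name C, an octave down from C.
Moving 13 semitones down from C#3 (the size of an augmented octave) reaches C2.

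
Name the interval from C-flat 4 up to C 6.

C to C is the same letter name, plus 2 octaves — that makes it a fifteenth of some quality.
The perfect fifteenth is 24 semitones; here we have 25, one semitone wider: augmented.
(Equivalently, a compound augmented octave: an augmented octave plus an octave.)

augmented fifteenth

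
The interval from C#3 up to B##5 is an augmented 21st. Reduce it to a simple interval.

Take out 2 octaves (14 from the number): 21 − 14 = 7.
So an augmented twenty-first is 2 octaves plus an augmented seventh. The quality is unchanged.

augmented seventh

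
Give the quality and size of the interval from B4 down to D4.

major 6th

Descending from B4 to D4 is the same interval as ascending D4 to B4.
D to B spans six letter names (D-E-F-G-A-B) — that makes it a sixth of some quality.
The major sixth spans 9 semitones, and D4 to B4 is exactly 9 semitones — so this is a major sixth.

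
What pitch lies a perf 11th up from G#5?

C#7

The eleventh's letter: G up four letter names plus an octave → C.
Moving 17 semitones up from G#5 (the size of a perfect eleventh) reaches C#7.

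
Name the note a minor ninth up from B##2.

C##4

Two letters up from B (plus an octave) reaches C.
Moving 13 semitones up from B##2 (the size of a minor ninth) reaches C##4.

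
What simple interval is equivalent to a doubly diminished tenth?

Subtracting seven from the interval number removes an octave: 10 − 7 = 3.
So a doubly diminished tenth is an octave plus a doubly diminished third. The quality is unchanged.

doubly diminished 3rd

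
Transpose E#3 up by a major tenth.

G##4

Three letters up from E (plus an octave) reaches G.
Moving 16 semitones up from E#3 (the size of a major tenth) reaches G##4.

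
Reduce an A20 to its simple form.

Subtracting seven from the interval number removes an octave: 20 − 14 = 6.
That makes an augmented twentieth a compound augmented sixth — 2 octaves plus an augmented sixth.

augmented 6th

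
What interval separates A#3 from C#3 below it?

Descending from A#3 to C#3 is the same interval as ascending C#3 to A#3.
C to A spans six letter names (C-D-E-F-G-A), so the interval is some kind of sixth.
Counting semitones, C#3→A#3 is 9, which is the major sixth.

major sixth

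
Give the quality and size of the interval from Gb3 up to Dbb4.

G to D spans five letter names (G-A-B-C-D) — that makes it a fifth of some quality.
Gb3 to Dbb4 spans 6 semitones — one semitone narrower than the perfect fifth (7) — giving a diminished fifth.

diminished 5th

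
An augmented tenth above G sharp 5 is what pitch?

B double-sharp 6

The tenth's letter: G up three letter names plus an octave → B.
An augmented tenth spans 17 semitones, so from G#5 the target pitch is B##6.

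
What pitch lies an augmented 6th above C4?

Counting six letter names up from C lands on A.
An augmented sixth spans 10 semitones, so from C4 the target pitch is A#4.

A#4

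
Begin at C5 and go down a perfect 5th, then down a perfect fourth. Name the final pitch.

A perfect fifth down from C5 is F4.
A perfect fourth down from F4 is C4.

C4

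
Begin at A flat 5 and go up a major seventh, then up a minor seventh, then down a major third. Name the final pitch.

Ab5 up a major seventh → G6 (11 semitones).
Up a minor seventh from G6: F7 (10 semitones up).
F7 down a major third → Db7 (4 semitones).

D flat 7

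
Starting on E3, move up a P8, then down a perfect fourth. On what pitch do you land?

B3

Up a perfect octave from E3: E4 (12 semitones up).
Down a perfect fourth from E4: B3 (5 semitones down).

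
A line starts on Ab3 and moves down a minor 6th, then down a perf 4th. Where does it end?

A minor sixth down from Ab3 is C3.
A perfect fourth down from C3 is G2.

G2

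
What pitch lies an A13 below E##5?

G#3

Six letters down from E (plus an octave) reaches G.
An augmented thirteenth is 22 semitones; 22 semitones down from E##5 gives G#3.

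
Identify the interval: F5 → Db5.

Descending from F5 to Db5 is the same interval as ascending Db5 to F5.
D to F spans three letter names (D-E-F): a third.
Counting semitones, Db5→F5 is 4, which is the major third.

major 3rd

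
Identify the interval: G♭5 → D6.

augmented fifth

G to D spans five letter names (G-A-B-C-D): a fifth.
The perfect fifth is 7 semitones; here we have 8, one semitone wider: augmented.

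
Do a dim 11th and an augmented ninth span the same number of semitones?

No

A diminished eleventh spans 16 semitones; an augmented ninth spans 15 semitones. They differ by 1.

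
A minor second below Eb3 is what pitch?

Two letter names down from E: D.
Moving 1 semitone down from Eb3 (the size of a minor second) reaches D3.

D3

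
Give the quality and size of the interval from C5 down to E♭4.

Descending from C5 to Eb4 is the same interval as ascending Eb4 to C5.
E to C spans six letter names (E-F-G-A-B-C) — that makes it a sixth of some quality.
Eb4 to C5 is 9 semitones, matching the major sixth exactly, so the quality is major.

major 6th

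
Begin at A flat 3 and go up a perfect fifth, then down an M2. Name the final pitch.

D flat 4

A perfect fifth up from Ab3 is Eb4.
A major second down from Eb4 is Db4.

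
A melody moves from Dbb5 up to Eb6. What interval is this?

augmented ninth

D to E spans two letter names (D-E), plus an octave — that makes it a ninth of some quality.
The major ninth is 14 semitones; here we have 15, one semitone wider: augmented.
(Equivalently, a compound augmented second: an augmented second plus an octave.)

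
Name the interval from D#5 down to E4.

Descending from D#5 to E4 is the same interval as ascending E4 to D#5.
E to D spans seven letter names (E-F-G-A-B-C-D), so the interval is some kind of seventh.
E4 to D#5 is 11 semitones, matching the major seventh exactly, so the quality is major.

major seventh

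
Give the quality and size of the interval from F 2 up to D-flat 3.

F to D spans six letter names (F-G-A-B-C-D): a sixth.
F2 to Db3 is 8 semitones, a half step short of the major sixth (9), so this is minor.

minor sixth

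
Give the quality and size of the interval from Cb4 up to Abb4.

m6

C to A spans six letter names (C-D-E-F-G-A): a sixth.
At 8 semitones, Cb4→Abb4 falls one short of a major sixth: minor.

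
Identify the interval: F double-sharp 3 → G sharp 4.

minor 9th

F to G spans two letter names (F-G), plus an octave: a ninth.
A major ninth would be 14 semitones, but F##3 to G#4 is 13 — one semitone narrower, making it a minor ninth.
(Equivalently, a compound minor second: a minor second plus an octave.)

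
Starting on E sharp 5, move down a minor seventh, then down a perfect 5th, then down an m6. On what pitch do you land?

Down a minor seventh from E#5: F##4 (10 semitones down).
A perfect fifth down from F##4 is B#3.
B#3 down a minor sixth → D##3 (8 semitones).

D double-sharp 3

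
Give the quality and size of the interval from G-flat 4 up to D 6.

augmented twelfth

G to D spans five letter names (G-A-B-C-D), plus an octave, so the interval is some kind of twelfth.
The perfect twelfth is 19 semitones; here we have 20, one semitone wider: augmented.
(Equivalently, a compound augmented fifth: an augmented fifth plus an octave.)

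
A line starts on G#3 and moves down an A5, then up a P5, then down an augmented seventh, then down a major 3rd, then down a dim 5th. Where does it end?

Down an augmented fifth from G#3: C3 (8 semitones down).
C3 up a perfect fifth → G3 (7 semitones).
Down an augmented seventh from G3: Abb2 (12 semitones down).
Abb2 down a major third → Fbb2 (4 semitones).
Down a diminished fifth from Fbb2: Bbb1 (6 semitones down).

Bbb1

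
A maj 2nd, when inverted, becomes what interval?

Inverted interval numbers add to nine, so a second pairs with a seventh (2 + 7 = 9).
Quality inverts too: major becomes minor. That makes the inversion a minor seventh.

m7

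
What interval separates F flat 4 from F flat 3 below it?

P8

Descending from Fb4 to Fb3 is the same interval as ascending Fb3 to Fb4.
F to F is the same letter name, plus an octave — that makes it an octave of some quality.
The perfect octave spans 12 semitones, and Fb3 to Fb4 is exactly 12 semitones — so this is a perfect octave.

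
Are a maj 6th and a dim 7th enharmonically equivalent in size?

Both span 9 semitones: a major sixth and a diminished seventh are the same chromatic distance.

Yes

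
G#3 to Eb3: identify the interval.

A3

Descending from G#3 to Eb3 is the same interval as ascending Eb3 to G#3.
E to G spans three letter names (E-F-G) — that makes it a third of some quality.
Eb3 to G#3 spans 5 semitones — one semitone wider than the major third (4) — giving an augmented third.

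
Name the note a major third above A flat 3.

C 4

Three letter names up from A: C.
Moving 4 semitones up from Ab3 (the size of a major third) reaches C4.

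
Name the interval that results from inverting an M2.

The rule of nine gives the new number: 9 − 2 = 7, so a second becomes a seventh.
And major becomes minor under inversion, so we get a minor seventh.

m7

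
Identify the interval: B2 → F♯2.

P4

Descending from B2 to F#2 is the same interval as ascending F#2 to B2.
F to B spans four letter names (F-G-A-B): a fourth.
F#2 to B2 is 5 semitones, matching the perfect fourth exactly, so the quality is perfect.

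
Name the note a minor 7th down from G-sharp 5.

A-sharp 4

Counting seven letter names down from G lands on A.
A minor seventh is 10 semitones; 10 semitones down from G#5 gives A#4.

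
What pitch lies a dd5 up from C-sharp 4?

Counting five letter names up from C lands on G.
A doubly diminished fifth is 5 semitones; 5 semitones up from C#4 gives Gb4.

G-flat 4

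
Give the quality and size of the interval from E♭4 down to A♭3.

P5

Descending from Eb4 to Ab3 is the same interval as ascending Ab3 to Eb4.
A to E spans five letter names (A-B-C-D-E): a fifth.
Counting semitones, Ab3→Eb4 is 7, which is the perfect fifth.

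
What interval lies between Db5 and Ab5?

D to A spans five letter names (D-E-F-G-A), so the interval is some kind of fifth.
Db5 to Ab5 is 7 semitones, matching the perfect fifth exactly, so the quality is perfect.

perfect 5th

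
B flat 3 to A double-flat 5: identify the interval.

B to A spans seven letter names (B-C-D-E-F-G-A), plus an octave, so the interval is some kind of fourteenth.
Bb3 to Abb5 spans 21 semitones — two semitones narrower than the major fourteenth (23) — giving a diminished fourteenth.
(Equivalently, a compound diminished seventh: a diminished seventh plus an octave.)

diminished fourteenth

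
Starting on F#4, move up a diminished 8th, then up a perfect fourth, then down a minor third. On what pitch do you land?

F#4 up a diminished octave → F5 (11 semitones).
F5 up a perfect fourth → Bb5 (5 semitones).
A minor third down from Bb5 is G5.

G5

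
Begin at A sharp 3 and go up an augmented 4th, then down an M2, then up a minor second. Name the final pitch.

A#3 up an augmented fourth → D##4 (6 semitones).
A major second down from D##4 is C##4.
C##4 up a minor second → D#4 (1 semitone).

D sharp 4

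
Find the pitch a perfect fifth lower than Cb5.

Fb4

The fifth takes the letter from C down to F.
Moving 7 semitones down from Cb5 (the size of a perfect fifth) reaches Fb4.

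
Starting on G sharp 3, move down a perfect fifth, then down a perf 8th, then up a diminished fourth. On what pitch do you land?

Down a perfect fifth from G#3: C#3 (7 semitones down).
A perfect octave down from C#3 is C#2.
A diminished fourth up from C#2 is F2.

F 2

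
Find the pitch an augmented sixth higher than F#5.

D##6

Six letter names up from F: D.
An augmented sixth spans 10 semitones, so from F#5 the target pitch is D##6.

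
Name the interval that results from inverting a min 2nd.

The rule of nine gives the new number: 9 − 2 = 7, so a second becomes a seventh.
The quality also flips — minor becomes major — giving a major seventh.

major 7th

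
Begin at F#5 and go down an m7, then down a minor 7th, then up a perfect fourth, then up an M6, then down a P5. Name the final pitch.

E#4

Down a minor seventh from F#5: G#4 (10 semitones down).
A minor seventh down from G#4 is A#3.
A perfect fourth up from A#3 is D#4.
D#4 up a major sixth → B#4 (9 semitones).
A perfect fifth down from B#4 is E#4.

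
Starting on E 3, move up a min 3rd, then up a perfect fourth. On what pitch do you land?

C 4

Up a minor third from E3: G3 (3 semitones up).
G3 up a perfect fourth → C4 (5 semitones).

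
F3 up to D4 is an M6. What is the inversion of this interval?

The rule of nine gives the new number: 9 − 6 = 3, so a sixth becomes a third.
The quality also flips — major becomes minor — giving a minor third.

minor 3rd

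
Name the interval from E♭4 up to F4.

M2

E to F spans two letter names (E-F): a second.
Eb4 to F4 is 2 semitones, matching the major second exactly, so the quality is major.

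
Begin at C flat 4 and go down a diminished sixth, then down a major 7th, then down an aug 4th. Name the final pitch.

Down a diminished sixth from Cb4: E3 (7 semitones down).
A major seventh down from E3 is F2.
An augmented fourth down from F2 is Cb2.

C flat 2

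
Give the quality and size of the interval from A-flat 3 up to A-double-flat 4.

A to A is the same letter name, plus an octave — that makes it an octave of some quality.
Ab3 to Abb4 spans 11 semitones — one semitone narrower than the perfect octave (12) — giving a diminished octave.

diminished octave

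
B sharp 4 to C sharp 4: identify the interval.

M7

Descending from B#4 to C#4 is the same interval as ascending C#4 to B#4.
C to B spans seven letter names (C-D-E-F-G-A-B) — that makes it a seventh of some quality.
Counting semitones, C#4→B#4 is 11, which is the major seventh.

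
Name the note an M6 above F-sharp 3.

Counting six letter names up from F lands on D.
A major sixth is 9 semitones; 9 semitones up from F#3 gives D#4.

D-sharp 4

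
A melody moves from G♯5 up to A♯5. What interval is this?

major 2nd

G to A spans two letter names (G-A) — that makes it a second of some quality.
Counting semitones, G#5→A#5 is 2, which is the major second.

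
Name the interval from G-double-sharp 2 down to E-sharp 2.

Descending from G##2 to E#2 is the same interval as ascending E#2 to G##2.
E to G spans three letter names (E-F-G) — that makes it a third of some quality.
The major third spans 4 semitones, and E#2 to G##2 is exactly 4 semitones — so this is a major third.

M3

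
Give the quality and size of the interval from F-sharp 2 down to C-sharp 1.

perfect 11th

Descending from F#2 to C#1 is the same interval as ascending C#1 to F#2.
C to F spans four letter names (C-D-E-F), plus an octave: an eleventh.
C#1 to F#2 is 17 semitones, matching the perfect eleventh exactly, so the quality is perfect.
(Equivalently, a compound perfect fourth: a perfect fourth plus an octave.)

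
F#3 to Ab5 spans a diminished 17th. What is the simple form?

diminished third

Subtracting seven from the interval number removes an octave: 17 − 14 = 3.
Quality carries through unchanged, so the simple form is a diminished third.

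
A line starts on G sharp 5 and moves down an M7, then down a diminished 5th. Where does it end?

G#5 down a major seventh → A4 (11 semitones).
Down a diminished fifth from A4: D#4 (6 semitones down).

D sharp 4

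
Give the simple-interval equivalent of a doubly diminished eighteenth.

doubly diminished fourth

Subtracting seven from the interval number removes an octave: 18 − 14 = 4.
That makes a doubly diminished eighteenth a compound doubly diminished fourth — 2 octaves plus a doubly diminished fourth.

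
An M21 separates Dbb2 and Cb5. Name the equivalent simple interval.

Each octave removed subtracts seven from the number: 21 − 14 = 7.
That makes a major twenty-first a compound major seventh — 2 octaves plus a major seventh.

major 7th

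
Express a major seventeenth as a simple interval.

Take out 2 octaves (14 from the number): 17 − 14 = 3.
That makes a major seventeenth a compound major third — 2 octaves plus a major third.

major third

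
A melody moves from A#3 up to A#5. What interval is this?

P15

A to A is the same letter name, plus 2 octaves — that makes it a fifteenth of some quality.
A#3 to A#5 is 24 semitones, matching the perfect fifteenth exactly, so the quality is perfect.
(Equivalently, a compound perfect octave: a perfect octave plus an octave.)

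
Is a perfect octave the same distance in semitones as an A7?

Yes

A perfect octave = 12 semitones = an augmented seventh; enharmonically equal.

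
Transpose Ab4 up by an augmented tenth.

Counting three letter names plus an octave up from A lands on C.
An augmented tenth spans 17 semitones, so from Ab4 the target pitch is C#6.

C#6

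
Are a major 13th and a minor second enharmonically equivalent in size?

No

A major thirteenth spans 21 semitones; a minor second spans 1 semitone. They differ by 20.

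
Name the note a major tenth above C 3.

E 4

Three letters up from C (plus an octave) reaches E.
A major tenth is 16 semitones; 16 semitones up from C3 gives E4.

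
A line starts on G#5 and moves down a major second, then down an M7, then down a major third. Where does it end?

Eb4

Down a major second from G#5: F#5 (2 semitones down).
Down a major seventh from F#5: G4 (11 semitones down).
A major third down from G4 is Eb4.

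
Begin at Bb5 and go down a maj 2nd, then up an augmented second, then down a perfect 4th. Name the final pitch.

F#5

A major second down from Bb5 is Ab5.
An augmented second up from Ab5 is B5.
B5 down a perfect fourth → F#5 (5 semitones).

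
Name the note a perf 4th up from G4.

C5

The fourth takes the letter from G up to C.
A perfect fourth is 5 semitones; 5 semitones up from G4 gives C5.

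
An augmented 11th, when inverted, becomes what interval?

First reduce the compound augmented eleventh to its simple form, an augmented fourth.
Inverted interval numbers add to nine, so a fourth pairs with a fifth (4 + 5 = 9).
Quality inverts too: augmented becomes diminished. That makes the inversion a diminished fifth.

d5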